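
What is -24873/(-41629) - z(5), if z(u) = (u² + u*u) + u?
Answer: -2264722/41629 ≈ -54.403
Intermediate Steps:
z(u) = u + 2*u² (z(u) = (u² + u²) + u = 2*u² + u = u + 2*u²)
-24873/(-41629) - z(5) = -24873/(-41629) - 5*(1 + 2*5) = -24873*(-1/41629) - 5*(1 + 10) = 24873/41629 - 5*11 = 24873/41629 - 1*55 = 24873/41629 - 55 = -2264722/41629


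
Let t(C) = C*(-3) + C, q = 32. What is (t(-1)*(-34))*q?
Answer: -2176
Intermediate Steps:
t(C) = -2*C (t(C) = -3*C + C = -2*C)
(t(-1)*(-34))*q = (-2*(-1)*(-34))*32 = (2*(-34))*32 = -68*32 = -2176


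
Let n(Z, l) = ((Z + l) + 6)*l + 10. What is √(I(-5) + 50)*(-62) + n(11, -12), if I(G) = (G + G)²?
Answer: -50 - 310*√6 ≈ -809.34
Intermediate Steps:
I(G) = 4*G² (I(G) = (2*G)² = 4*G²)
n(Z, l) = 10 + l*(6 + Z + l) (n(Z, l) = (6 + Z + l)*l + 10 = l*(6 + Z + l) + 10 = 10 + l*(6 + Z + l))
√(I(-5) + 50)*(-62) + n(11, -12) = √(4*(-5)² + 50)*(-62) + (10 + (-12)² + 6*(-12) + 11*(-12)) = √(4*25 + 50)*(-62) + (10 + 144 - 72 - 132) = √(100 + 50)*(-62) - 50 = √150*(-62) - 50 = (5*√6)*(-62) - 50 = -310*√6 - 50 = -50 - 310*√6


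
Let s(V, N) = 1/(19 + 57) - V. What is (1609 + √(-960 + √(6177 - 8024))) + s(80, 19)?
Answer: 116205/76 + √(-960 + I*√1847) ≈ 1529.7 + 30.992*I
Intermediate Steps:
s(V, N) = 1/76 - V
(1609 + √(-960 + √(6177 - 8024))) + s(80, 19) = (1609 + √(-960 + √(6177 - 8024))) + (1/76 - 1*80) = (1609 + √(-960 + √(-1847))) + (1/76 - 80) = (1609 + √(-960 + I*√1847)) - 6079/76 = 116205/76 + √(-960 + I*√1847)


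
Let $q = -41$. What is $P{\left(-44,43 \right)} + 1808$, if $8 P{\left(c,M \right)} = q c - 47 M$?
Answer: $\frac{14247}{8} \approx 1780.9$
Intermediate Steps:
$P{\left(c,M \right)} = - \frac{47 M}{8} - \frac{41 c}{8}$ ($P{\left(c,M \right)} = \frac{- 41 c - 47 M}{8} = \frac{- 47 M - 41 c}{8} = - \frac{47 M}{8} - \frac{41 c}{8}$)
$P{\left(-44,43 \right)} + 1808 = \left(\left(- \frac{47}{8}\right) 43 - - \frac{451}{2}\right) + 1808 = \left(- \frac{2021}{8} + \frac{451}{2}\right) + 1808 = - \frac{217}{8} + 1808 = \frac{14247}{8}$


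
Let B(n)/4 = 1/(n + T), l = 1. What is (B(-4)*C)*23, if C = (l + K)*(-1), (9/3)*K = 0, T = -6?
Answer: 46/5 ≈ 9.2000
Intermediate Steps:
K = 0 (K = (1/3)*0 = 0)
C = -1 (C = (1 + 0)*(-1) = 1*(-1) = -1)
B(n) = 4/(-6 + n) (B(n) = 4/(n - 6) = 4/(-6 + n))
(B(-4)*C)*23 = ((4/(-6 - 4))*(-1))*23 = ((4/(-10))*(-1))*23 = ((4*(-1/10))*(-1))*23 = -2/5*(-1)*23 = (2/5)*23 = 46/5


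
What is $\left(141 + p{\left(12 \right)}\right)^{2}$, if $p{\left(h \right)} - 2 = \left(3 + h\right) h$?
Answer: $104329$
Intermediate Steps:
$p{\left(h \right)} = 2 + h \left(3 + h\right)$ ($p{\left(h \right)} = 2 + \left(3 + h\right) h = 2 + h \left(3 + h\right)$)
$\left(141 + p{\left(12 \right)}\right)^{2} = \left(141 + \left(2 + 12^{2} + 3 \cdot 12\right)\right)^{2} = \left(141 + \left(2 + 144 + 36\right)\right)^{2} = \left(141 + 182\right)^{2} = 323^{2} = 104329$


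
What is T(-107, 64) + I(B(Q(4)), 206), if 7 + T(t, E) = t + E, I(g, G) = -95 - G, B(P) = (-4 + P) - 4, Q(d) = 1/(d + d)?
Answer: -351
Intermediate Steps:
Q(d) = 1/(2*d)
B(P) = -8 + P
T(t, E) = -7 + E + t (T(t, E) = -7 + (t + E) = -7 + (E + t) = -7 + E + t)
T(-107, 64) + I(B(Q(4)), 206) = (-7 + 64 - 107) + (-95 - 1*206) = -50 + (-95 - 206) = -50 - 301 = -351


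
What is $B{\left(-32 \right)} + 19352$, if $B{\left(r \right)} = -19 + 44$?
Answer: $19377$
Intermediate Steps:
$B{\left(r \right)} = 25$
$B{\left(-32 \right)} + 19352 = 25 + 19352 = 19377$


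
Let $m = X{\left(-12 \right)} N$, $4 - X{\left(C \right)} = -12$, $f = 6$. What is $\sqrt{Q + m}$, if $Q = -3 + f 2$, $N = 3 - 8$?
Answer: $i \sqrt{71} \approx 8.4261 i$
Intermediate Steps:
$X{\left(C \right)} = 16$ ($X{\left(C \right)} = 4 - -12 = 4 + 12 = 16$)
$N = -5$ ($N = 3 - 8 = -5$)
$m = -80$ ($m = 16 \left(-5\right) = -80$)
$Q = 9$ ($Q = -3 + 6 \cdot 2 = -3 + 12 = 9$)
$\sqrt{Q + m} = \sqrt{9 - 80} = \sqrt{-71} = i \sqrt{71}$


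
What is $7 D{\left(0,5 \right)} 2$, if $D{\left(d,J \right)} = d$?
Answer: $0$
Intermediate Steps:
$7 D{\left(0,5 \right)} 2 = 7 \cdot 0 \cdot 2 = 0 \cdot 2 = 0$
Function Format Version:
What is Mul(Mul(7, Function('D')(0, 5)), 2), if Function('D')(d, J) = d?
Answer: 0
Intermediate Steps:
Mul(Mul(7, Function('D')(0, 5)), 2) = Mul(Mul(7, 0), 2) = Mul(0, 2) = 0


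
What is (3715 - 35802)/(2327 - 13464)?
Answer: 32087/11137 ≈ 2.8811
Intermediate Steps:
(3715 - 35802)/(2327 - 13464) = -32087/(-11137) = -32087*(-1/11137) = 32087/11137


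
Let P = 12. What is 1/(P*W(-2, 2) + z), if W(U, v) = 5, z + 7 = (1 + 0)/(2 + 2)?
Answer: 4/213 ≈ 0.018779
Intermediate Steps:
z = -27/4 (z = -7 + (1 + 0)/(2 + 2) = -7 + 1/4 = -7 + 1*(¼) = -7 + ¼ = -27/4 ≈ -6.7500)
1/(P*W(-2, 2) + z) = 1/(12*5 - 27/4) = 1/(60 - 27/4) = 1/(213/4) = 4/213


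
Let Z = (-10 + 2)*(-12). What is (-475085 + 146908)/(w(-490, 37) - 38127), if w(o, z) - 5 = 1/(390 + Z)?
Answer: 159494022/18527291 ≈ 8.6086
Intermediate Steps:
Z = 96 (Z = -8*(-12) = 96)
w(o, z) = 2431/486 (w(o, z) = 5 + 1/(390 + 96) = 5 + 1/486 = 2431/486)
(-475085 + 146908)/(w(-490, 37) - 38127) = (-475085 + 146908)/(2431/486 - 38127) = -328177/(-18527291/486) = -328177*(-486/18527291) = 159494022/18527291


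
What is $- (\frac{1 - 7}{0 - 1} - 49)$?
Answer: $43$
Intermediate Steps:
$- (\frac{1 - 7}{0 - 1} - 49) = - (- \frac{6}{-1} - 49) = - (\left(-6\right) \left(-1\right) - 49) = - (6 - 49) = \left(-1\right) \left(-43\right) = 43$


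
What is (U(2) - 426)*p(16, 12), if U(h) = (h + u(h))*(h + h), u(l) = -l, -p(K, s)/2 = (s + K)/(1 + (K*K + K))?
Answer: 1136/13 ≈ 87.385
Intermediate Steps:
p(K, s) = -2*(K + s)/(1 + K + K**2) (p(K, s) = -2*(s + K)/(1 + (K*K + K)) = -2*(K + s)/(1 + (K**2 + K)) = -2*(K + s)/(1 + (K + K**2)) = -2*(K + s)/(1 + K + K**2))
U(h) = 0 (U(h) = (h - h)*(h + h) = 0*(2*h) = 0)
(U(2) - 426)*p(16, 12) = (0 - 426)*(2*(-1*16 - 1*12)/(1 + 16 + 16**2)) = -852*(-16 - 12)/(1 + 16 + 256) = -852*(-28)/273 = -426*(-8/39) = 1136/13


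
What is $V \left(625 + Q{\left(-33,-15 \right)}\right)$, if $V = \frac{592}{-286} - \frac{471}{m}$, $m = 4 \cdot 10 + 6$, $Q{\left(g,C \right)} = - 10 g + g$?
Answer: $- \frac{37326709}{3289} \approx -11349.0$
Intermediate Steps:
$Q{\left(g,C \right)} = - 9 g$
$m = 46$ ($m = 40 + 6 = 46$)
$V = - \frac{80969}{6578}$ ($V = \frac{592}{-286} - \frac{471}{46} = 592 \left(- \frac{1}{286}\right) - \frac{471}{46} = - \frac{296}{143} - \frac{471}{46} = - \frac{80969}{6578} \approx -12.309$)
$V \left(625 + Q{\left(-33,-15 \right)}\right) = - \frac{80969 \left(625 - -297\right)}{6578} = - \frac{80969 \left(625 + 297\right)}{6578} = \left(- \frac{80969}{6578}\right) 922 = - \frac{37326709}{3289}$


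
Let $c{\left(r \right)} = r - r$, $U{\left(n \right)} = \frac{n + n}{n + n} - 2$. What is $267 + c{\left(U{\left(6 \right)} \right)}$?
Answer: $267$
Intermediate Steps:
$U{\left(n \right)} = -1$ ($U{\left(n \right)} = \frac{2 n}{2 n} - 2 = 2 n \frac{1}{2 n} - 2 = 1 - 2 = -1$)
$c{\left(r \right)} = 0$
$267 + c{\left(U{\left(6 \right)} \right)} = 267 + 0 = 267$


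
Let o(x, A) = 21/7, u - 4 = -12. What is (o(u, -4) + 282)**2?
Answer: 81225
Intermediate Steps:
u = -8 (u = 4 - 12 = -8)
o(x, A) = 3 (o(x, A) = 21*(1/7) = 3)
(o(u, -4) + 282)**2 = (3 + 282)**2 = 285**2 = 81225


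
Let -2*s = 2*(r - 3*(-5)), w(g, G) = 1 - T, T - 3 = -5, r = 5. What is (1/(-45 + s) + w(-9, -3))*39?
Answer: 582/5 ≈ 116.40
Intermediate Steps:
T = -2 (T = 3 - 5 = -2)
w(g, G) = 3 (w(g, G) = 1 - 1*(-2) = 1 + 2 = 3)
s = -20 (s = -(5 - 3*(-5)) = -(5 + 15) = -20 ≈ -20.000)
(1/(-45 + s) + w(-9, -3))*39 = (1/(-45 - 20) + 3)*39 = (1/(-65) + 3)*39 = (-1/65 + 3)*39 = (194/65)*39 = 582/5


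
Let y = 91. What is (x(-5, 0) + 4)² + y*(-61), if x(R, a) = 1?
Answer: -5526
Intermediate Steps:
(x(-5, 0) + 4)² + y*(-61) = (1 + 4)² + 91*(-61) = 5² - 5551 = 25 - 5551 = -5526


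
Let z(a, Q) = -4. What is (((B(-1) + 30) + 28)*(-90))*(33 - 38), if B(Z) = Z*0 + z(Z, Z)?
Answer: 24300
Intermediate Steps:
B(Z) = -4 (B(Z) = Z*0 - 4 = 0 - 4 = -4)
(((B(-1) + 30) + 28)*(-90))*(33 - 38) = (((-4 + 30) + 28)*(-90))*(33 - 38) = ((26 + 28)*(-90))*(-5) = (54*(-90))*(-5) = -4860*(-5) = 24300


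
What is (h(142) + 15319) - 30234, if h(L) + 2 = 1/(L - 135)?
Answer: -104418/7 ≈ -14917.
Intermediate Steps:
h(L) = -2 + 1/(-135 + L) (h(L) = -2 + 1/(L - 135) = -2 + 1/(-135 + L))
(h(142) + 15319) - 30234 = ((271 - 2*142)/(-135 + 142) + 15319) - 30234 = ((271 - 284)/7 + 15319) - 30234 = ((⅐)*(-13) + 15319) - 30234 = (-13/7 + 15319) - 30234 = 107220/7 - 30234 = -104418/7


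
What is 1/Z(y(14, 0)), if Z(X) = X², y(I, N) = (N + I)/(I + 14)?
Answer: 4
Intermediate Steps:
y(I, N) = (I + N)/(14 + I)
1/Z(y(14, 0)) = 1/(((14 + 0)/(14 + 14))²) = 1/((14/28)²) = 1/(((1/28)*14)²) = 1/((½)²) = 1/(¼) = 4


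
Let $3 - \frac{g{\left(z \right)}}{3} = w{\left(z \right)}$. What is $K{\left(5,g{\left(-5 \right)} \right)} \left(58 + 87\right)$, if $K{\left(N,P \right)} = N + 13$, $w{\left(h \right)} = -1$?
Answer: $2610$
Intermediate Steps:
$g{\left(z \right)} = 12$ ($g{\left(z \right)} = 9 - -3 = 9 + 3 = 12$)
$K{\left(N,P \right)} = 13 + N$
$K{\left(5,g{\left(-5 \right)} \right)} \left(58 + 87\right) = \left(13 + 5\right) \left(58 + 87\right) = 18 \cdot 145 = 2610$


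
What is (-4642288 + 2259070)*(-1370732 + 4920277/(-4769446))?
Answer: 7790307296165481141/2384723 ≈ 3.2668e+12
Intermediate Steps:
(-4642288 + 2259070)*(-1370732 + 4920277/(-4769446)) = -2383218*(-1370732 + 4920277*(-1/4769446)) = -2383218*(-1370732 - 4920277/4769446) = -2383218*(-6537637174749/4769446) = 7790307296165481141/2384723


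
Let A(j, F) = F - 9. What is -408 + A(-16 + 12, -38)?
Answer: -455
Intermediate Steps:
A(j, F) = -9 + F
-408 + A(-16 + 12, -38) = -408 + (-9 - 38) = -408 - 47 = -455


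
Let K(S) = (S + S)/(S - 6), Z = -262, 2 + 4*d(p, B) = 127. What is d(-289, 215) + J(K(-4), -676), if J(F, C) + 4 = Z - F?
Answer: -4711/20 ≈ -235.55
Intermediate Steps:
d(p, B) = 125/4 (d(p, B) = -½ + (¼)*127 = -½ + 127/4 = 125/4)
K(S) = 2*S/(-6 + S) (K(S) = (2*S)/(-6 + S) = 2*S/(-6 + S))
J(F, C) = -266 - F (J(F, C) = -4 + (-262 - F) = -266 - F)
d(-289, 215) + J(K(-4), -676) = 125/4 + (-266 - 2*(-4)/(-6 - 4)) = 125/4 + (-266 - 2*(-4)/(-10)) = 125/4 + (-266 - 2*(-4)*(-1)/10) = 125/4 + (-266 - 1*⅘) = 125/4 + (-266 - ⅘) = 125/4 - 1334/5 = -4711/20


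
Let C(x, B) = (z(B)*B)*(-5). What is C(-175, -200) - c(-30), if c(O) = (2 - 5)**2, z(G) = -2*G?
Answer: 399991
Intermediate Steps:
c(O) = 9 (c(O) = (-3)**2 = 9)
C(x, B) = 10*B**2 (C(x, B) = ((-2*B)*B)*(-5) = -2*B**2*(-5) = 10*B**2)
C(-175, -200) - c(-30) = 10*(-200)**2 - 1*9 = 10*40000 - 9 = 400000 - 9 = 399991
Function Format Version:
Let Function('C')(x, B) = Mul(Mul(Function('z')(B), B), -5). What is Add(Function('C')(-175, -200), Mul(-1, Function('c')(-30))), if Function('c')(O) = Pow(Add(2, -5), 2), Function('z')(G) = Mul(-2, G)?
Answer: 399991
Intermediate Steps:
Function('c')(O) = 9 (Function('c')(O) = Pow(-3, 2) = 9)
Function('C')(x, B) = Mul(10, Pow(B, 2)) (Function('C')(x, B) = Mul(Mul(Mul(-2, B), B), -5) = Mul(Mul(-2, Pow(B, 2)), -5) = Mul(10, Pow(B, 2)))
Add(Function('C')(-175, -200), Mul(-1, Function('c')(-30))) = Add(Mul(10, Pow(-200, 2)), Mul(-1, 9)) = Add(Mul(10, 40000), -9) = Add(400000, -9) = 399991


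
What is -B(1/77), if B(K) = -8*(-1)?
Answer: -8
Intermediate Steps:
B(K) = 8
-B(1/77) = -1*8 = -8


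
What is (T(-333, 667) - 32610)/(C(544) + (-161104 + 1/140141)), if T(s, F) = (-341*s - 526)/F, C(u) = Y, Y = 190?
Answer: 3032348955863/15041282798291 ≈ 0.20160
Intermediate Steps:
C(u) = 190
T(s, F) = (-526 - 341*s)/F
(T(-333, 667) - 32610)/(C(544) + (-161104 + 1/140141)) = ((-526 - 341*(-333))/667 - 32610)/(190 + (-161104 + 1/140141)) = ((-526 + 113553)/667 - 32610)/(190 + (-161104 + 1/140141)) = ((1/667)*113027 - 32610)/(190 - 22577275663/140141) = (113027/667 - 32610)/(-22550648873/140141) = -21637843/667*(-140141/22550648873) = 3032348955863/15041282798291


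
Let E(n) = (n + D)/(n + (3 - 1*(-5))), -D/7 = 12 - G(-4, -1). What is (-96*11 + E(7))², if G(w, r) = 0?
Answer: 253350889/225 ≈ 1.1260e+6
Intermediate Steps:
D = -84 (D = -7*(12 - 1*0) = -7*(12 + 0) = -7*12 = -84)
E(n) = (-84 + n)/(8 + n) (E(n) = (n - 84)/(n + (3 - 1*(-5))) = (-84 + n)/(n + (3 + 5)) = (-84 + n)/(n + 8) = (-84 + n)/(8 + n))
(-96*11 + E(7))² = (-96*11 + (-84 + 7)/(8 + 7))² = (-1056 - 77/15)² = (-15917/15)² = 253350889/225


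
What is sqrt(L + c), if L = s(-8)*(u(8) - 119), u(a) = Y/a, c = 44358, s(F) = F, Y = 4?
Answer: 3*sqrt(5034) ≈ 212.85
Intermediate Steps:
u(a) = 4/a
L = 948 (L = -8*(4/8 - 119) = -8*(4*(1/8) - 119) = -8*(1/2 - 119) = -8*(-237/2) = 948)
sqrt(L + c) = sqrt(948 + 44358) = sqrt(45306) = 3*sqrt(5034)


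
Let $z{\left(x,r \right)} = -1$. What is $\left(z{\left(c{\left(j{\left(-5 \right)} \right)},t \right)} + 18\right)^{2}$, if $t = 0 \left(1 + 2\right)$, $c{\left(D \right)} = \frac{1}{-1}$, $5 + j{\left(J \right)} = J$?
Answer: $289$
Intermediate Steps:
$j{\left(J \right)} = -5 + J$
$c{\left(D \right)} = -1$
$t = 0$ ($t = 0 \cdot 3 = 0$)
$\left(z{\left(c{\left(j{\left(-5 \right)} \right)},t \right)} + 18\right)^{2} = \left(-1 + 18\right)^{2} = 17^{2} = 289$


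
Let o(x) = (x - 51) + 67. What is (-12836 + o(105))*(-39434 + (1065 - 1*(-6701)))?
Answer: 402658620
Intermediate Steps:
o(x) = 16 + x (o(x) = (-51 + x) + 67 = 16 + x)
(-12836 + o(105))*(-39434 + (1065 - 1*(-6701))) = (-12836 + (16 + 105))*(-39434 + (1065 - 1*(-6701))) = (-12836 + 121)*(-39434 + (1065 + 6701)) = -12715*(-39434 + 7766) = -12715*(-31668) = 402658620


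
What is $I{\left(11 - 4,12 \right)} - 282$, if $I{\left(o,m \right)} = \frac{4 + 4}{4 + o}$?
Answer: $- \frac{3094}{11} \approx -281.27$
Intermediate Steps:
$I{\left(o,m \right)} = \frac{8}{4 + o}$
$I{\left(11 - 4,12 \right)} - 282 = \frac{8}{4 + \left(11 - 4\right)} - 282 = \frac{8}{4 + 7} - 282 = \frac{8}{11} - 282 = - \frac{3094}{11}$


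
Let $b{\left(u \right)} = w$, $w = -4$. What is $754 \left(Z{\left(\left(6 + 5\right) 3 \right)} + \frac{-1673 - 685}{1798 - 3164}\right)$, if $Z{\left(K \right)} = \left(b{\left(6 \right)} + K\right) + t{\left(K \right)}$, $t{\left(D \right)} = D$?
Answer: $\frac{32817850}{683} \approx 48050.0$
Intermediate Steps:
$b{\left(u \right)} = -4$
$Z{\left(K \right)} = -4 + 2 K$ ($Z{\left(K \right)} = \left(-4 + K\right) + K = -4 + 2 K$)
$754 \left(Z{\left(\left(6 + 5\right) 3 \right)} + \frac{-1673 - 685}{1798 - 3164}\right) = 754 \left(\left(-4 + 2 \left(6 + 5\right) 3\right) + \frac{-1673 - 685}{1798 - 3164}\right) = 754 \left(\left(-4 + 2 \cdot 11 \cdot 3\right) - \frac{2358}{-1366}\right) = 754 \left(\left(-4 + 2 \cdot 33\right) - - \frac{1179}{683}\right) = 754 \left(\left(-4 + 66\right) + \frac{1179}{683}\right) = 754 \left(62 + \frac{1179}{683}\right) = 754 \cdot \frac{43525}{683} = \frac{32817850}{683}$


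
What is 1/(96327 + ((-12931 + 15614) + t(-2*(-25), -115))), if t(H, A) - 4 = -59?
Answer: 1/98955 ≈ 1.0106e-5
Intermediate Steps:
t(H, A) = -55 (t(H, A) = 4 - 59 = -55)
1/(96327 + ((-12931 + 15614) + t(-2*(-25), -115))) = 1/(96327 + ((-12931 + 15614) - 55)) = 1/(96327 + (2683 - 55)) = 1/(96327 + 2628) = 1/98955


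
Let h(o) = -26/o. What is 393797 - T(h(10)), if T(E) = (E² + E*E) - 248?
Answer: 9850787/25 ≈ 3.9403e+5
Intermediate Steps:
T(E) = -248 + 2*E² (T(E) = (E² + E²) - 248 = 2*E² - 248 = -248 + 2*E²)
393797 - T(h(10)) = 393797 - (-248 + 2*(-26/10)²) = 393797 - (-248 + 2*(-26*⅒)²) = 393797 - (-248 + 2*(-13/5)²) = 393797 - (-248 + 2*(169/25)) = 393797 - (-248 + 338/25) = 393797 - 1*(-5862/25) = 393797 + 5862/25 = 9850787/25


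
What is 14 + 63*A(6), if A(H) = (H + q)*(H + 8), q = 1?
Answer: 6188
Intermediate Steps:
A(H) = (1 + H)*(8 + H) (A(H) = (H + 1)*(H + 8) = (1 + H)*(8 + H))
14 + 63*A(6) = 14 + 63*(8 + 6**2 + 9*6) = 14 + 63*(8 + 36 + 54) = 14 + 63*98 = 14 + 6174 = 6188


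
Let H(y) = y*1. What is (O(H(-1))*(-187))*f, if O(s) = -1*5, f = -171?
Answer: -159885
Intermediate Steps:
H(y) = y
O(s) = -5
(O(H(-1))*(-187))*f = -5*(-187)*(-171) = 935*(-171) = -159885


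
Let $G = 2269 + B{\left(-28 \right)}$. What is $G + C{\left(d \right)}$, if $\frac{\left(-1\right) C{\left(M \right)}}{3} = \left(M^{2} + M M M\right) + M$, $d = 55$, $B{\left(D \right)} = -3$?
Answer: $-506099$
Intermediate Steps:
$G = 2266$ ($G = 2269 - 3 = 2266$)
$C{\left(M \right)} = - 3 M - 3 M^{2} - 3 M^{3}$ ($C{\left(M \right)} = - 3 \left(\left(M^{2} + M M M\right) + M\right) = - 3 \left(\left(M^{2} + M^{2} M\right) + M\right) = - 3 \left(\left(M^{2} + M^{3}\right) + M\right) = - 3 \left(M + M^{2} + M^{3}\right) = - 3 M - 3 M^{2} - 3 M^{3}$)
$G + C{\left(d \right)} = 2266 - 165 \left(1 + 55 + 55^{2}\right) = 2266 - 165 \left(1 + 55 + 3025\right) = 2266 - 165 \cdot 3081 = 2266 - 508365 = -506099$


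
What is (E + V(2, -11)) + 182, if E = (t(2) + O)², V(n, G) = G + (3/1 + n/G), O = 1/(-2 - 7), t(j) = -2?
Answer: 158843/891 ≈ 178.27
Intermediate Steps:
O = -⅑ (O = 1/(-9) = -⅑ ≈ -0.11111)
V(n, G) = 3 + G + n/G (V(n, G) = G + (3*1 + n/G) = G + (3 + n/G) = 3 + G + n/G)
E = 361/81 (E = (-2 - ⅑)² = (-19/9)² = 361/81 ≈ 4.4568)
(E + V(2, -11)) + 182 = (361/81 + (3 - 11 + 2/(-11))) + 182 = (361/81 + (3 - 11 + 2*(-1/11))) + 182 = (361/81 + (3 - 11 - 2/11)) + 182 = (361/81 - 90/11) + 182 = -3319/891 + 182 = 158843/891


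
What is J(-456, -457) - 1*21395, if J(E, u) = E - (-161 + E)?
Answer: -21234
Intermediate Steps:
J(E, u) = 161 (J(E, u) = E + (161 - E) = 161)
J(-456, -457) - 1*21395 = 161 - 1*21395 = 161 - 21395 = -21234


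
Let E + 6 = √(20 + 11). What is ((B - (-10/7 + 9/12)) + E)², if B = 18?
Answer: 150329/784 + 355*√31/14 ≈ 332.93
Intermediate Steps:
E = -6 + √31 (E = -6 + √(20 + 11) = -6 + √31 ≈ -0.43224)
((B - (-10/7 + 9/12)) + E)² = ((18 - (-10/7 + 9/12)) + (-6 + √31))² = ((18 - (-10*⅐ + 9*(1/12))) + (-6 + √31))² = ((18 - (-10/7 + ¾)) + (-6 + √31))² = ((18 - 1*(-19/28)) + (-6 + √31))² = ((18 + 19/28) + (-6 + √31))² = (523/28 + (-6 + √31))² = (355/28 + √31)²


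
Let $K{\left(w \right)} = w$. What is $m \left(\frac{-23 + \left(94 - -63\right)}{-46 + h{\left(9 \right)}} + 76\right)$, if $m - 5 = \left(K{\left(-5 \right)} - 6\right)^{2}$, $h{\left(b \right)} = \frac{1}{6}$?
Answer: $\frac{2532096}{275} \approx 9207.6$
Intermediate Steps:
$h{\left(b \right)} = \frac{1}{6}$
$m = 126$ ($m = 5 + \left(-5 - 6\right)^{2} = 5 + \left(-11\right)^{2} = 5 + 121 = 126$)
$m \left(\frac{-23 + \left(94 - -63\right)}{-46 + h{\left(9 \right)}} + 76\right) = 126 \left(\frac{-23 + \left(94 - -63\right)}{-46 + \frac{1}{6}} + 76\right) = 126 \left(\frac{-23 + \left(94 + 63\right)}{- \frac{275}{6}} + 76\right) = 126 \left(\left(-23 + 157\right) \left(- \frac{6}{275}\right) + 76\right) = 126 \left(134 \left(- \frac{6}{275}\right) + 76\right) = 126 \left(- \frac{804}{275} + 76\right) = 126 \cdot \frac{20096}{275} = \frac{2532096}{275}$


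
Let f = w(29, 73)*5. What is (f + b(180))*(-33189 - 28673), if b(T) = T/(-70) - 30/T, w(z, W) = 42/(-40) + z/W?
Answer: 1138353593/3066 ≈ 3.7128e+5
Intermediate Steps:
w(z, W) = -21/20 + z/W (w(z, W) = 42*(-1/40) + z/W = -21/20 + z/W)
b(T) = -30/T - T/70 (b(T) = T*(-1/70) - 30/T = -T/70 - 30/T = -30/T - T/70)
f = -953/292 (f = (-21/20 + 29/73)*5 = -953/1460*5 = -953/292 ≈ -3.2637)
(f + b(180))*(-33189 - 28673) = (-953/292 + (-30/180 - 1/70*180))*(-33189 - 28673) = (-953/292 + (-30*1/180 - 18/7))*(-61862) = (-953/292 + (-⅙ - 18/7))*(-61862) = (-953/292 - 115/42)*(-61862) = -36803/6132*(-61862) = 1138353593/3066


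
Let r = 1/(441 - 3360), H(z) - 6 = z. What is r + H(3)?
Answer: 26270/2919 ≈ 8.9997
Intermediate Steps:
H(z) = 6 + z
r = -1/2919 (r = 1/(-2919) = -1/2919 ≈ -0.00034258)
r + H(3) = -1/2919 + (6 + 3) = -1/2919 + 9 = 26270/2919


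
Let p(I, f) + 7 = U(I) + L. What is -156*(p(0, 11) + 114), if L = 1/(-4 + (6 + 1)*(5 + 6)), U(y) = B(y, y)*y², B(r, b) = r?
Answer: -1218672/73 ≈ -16694.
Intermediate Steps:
U(y) = y³ (U(y) = y*y² = y³)
L = 1/73 (L = 1/(-4 + 7*11) = 1/(-4 + 77) = 1/73 ≈ 0.013699)
p(I, f) = -510/73 + I³ (p(I, f) = -7 + (I³ + 1/73) = -7 + (1/73 + I³) = -510/73 + I³)
-156*(p(0, 11) + 114) = -156*((-510/73 + 0³) + 114) = -156*((-510/73 + 0) + 114) = -156*(-510/73 + 114) = -156*7812/73 = -1218672/73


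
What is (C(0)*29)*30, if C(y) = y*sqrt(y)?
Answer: 0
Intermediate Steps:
C(y) = y**(3/2)
(C(0)*29)*30 = (0**(3/2)*29)*30 = (0*29)*30 = 0*30 = 0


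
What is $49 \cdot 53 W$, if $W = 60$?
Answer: $155820$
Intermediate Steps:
$49 \cdot 53 W = 49 \cdot 53 \cdot 60 = 2597 \cdot 60 = 155820$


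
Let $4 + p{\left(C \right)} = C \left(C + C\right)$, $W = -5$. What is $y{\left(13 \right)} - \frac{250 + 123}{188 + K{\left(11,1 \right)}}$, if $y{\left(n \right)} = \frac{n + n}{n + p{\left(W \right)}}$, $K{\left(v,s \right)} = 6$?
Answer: $- \frac{16963}{11446} \approx -1.482$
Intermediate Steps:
$p{\left(C \right)} = -4 + 2 C^{2}$ ($p{\left(C \right)} = -4 + C \left(C + C\right) = -4 + C 2 C = -4 + 2 C^{2}$)
$y{\left(n \right)} = \frac{2 n}{46 + n}$ ($y{\left(n \right)} = \frac{n + n}{n - \left(4 - 2 \left(-5\right)^{2}\right)} = \frac{2 n}{n + \left(-4 + 2 \cdot 25\right)} = \frac{2 n}{n + \left(-4 + 50\right)} = \frac{2 n}{n + 46} = \frac{2 n}{46 + n}$)
$y{\left(13 \right)} - \frac{250 + 123}{188 + K{\left(11,1 \right)}} = 2 \cdot 13 \frac{1}{46 + 13} - \frac{250 + 123}{188 + 6} = 2 \cdot 13 \cdot \frac{1}{59} - \frac{373}{194} = 2 \cdot 13 \cdot \frac{1}{59} - 373 \cdot \frac{1}{194} = \frac{26}{59} - \frac{373}{194} = - \frac{16963}{11446}$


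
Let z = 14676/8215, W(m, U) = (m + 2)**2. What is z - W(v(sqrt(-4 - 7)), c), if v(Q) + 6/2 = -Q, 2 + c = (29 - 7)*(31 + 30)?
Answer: 96826/8215 - 2*I*sqrt(11) ≈ 11.786 - 6.6332*I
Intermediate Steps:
c = 1340 (c = -2 + (29 - 7)*(31 + 30) = -2 + 22*61 = -2 + 1342 = 1340)
v(Q) = -3 - Q
W(m, U) = (2 + m)**2
z = 14676/8215 (z = 14676*(1/8215) = 14676/8215 ≈ 1.7865)
z - W(v(sqrt(-4 - 7)), c) = 14676/8215 - (2 + (-3 - sqrt(-4 - 7)))**2 = 14676/8215 - (2 + (-3 - sqrt(-11)))**2 = 14676/8215 - (2 + (-3 - I*sqrt(11)))**2 = 14676/8215 - (-1 - I*sqrt(11))**2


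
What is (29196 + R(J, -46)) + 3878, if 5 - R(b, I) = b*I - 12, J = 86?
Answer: 37047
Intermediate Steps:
R(b, I) = 17 - I*b (R(b, I) = 5 - (b*I - 12) = 5 - (I*b - 12) = 5 - (-12 + I*b) = 5 + (12 - I*b) = 17 - I*b)
(29196 + R(J, -46)) + 3878 = (29196 + (17 - 1*(-46)*86)) + 3878 = (29196 + (17 + 3956)) + 3878 = (29196 + 3973) + 3878 = 33169 + 3878 = 37047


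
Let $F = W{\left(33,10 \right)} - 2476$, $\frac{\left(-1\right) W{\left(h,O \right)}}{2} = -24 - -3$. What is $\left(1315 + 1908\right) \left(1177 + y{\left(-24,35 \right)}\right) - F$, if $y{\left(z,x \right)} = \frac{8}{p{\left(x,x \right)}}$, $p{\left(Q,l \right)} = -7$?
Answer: $\frac{26545551}{7} \approx 3.7922 \cdot 10^{6}$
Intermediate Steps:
$W{\left(h,O \right)} = 42$ ($W{\left(h,O \right)} = - 2 \left(-24 - -3\right) = - 2 \left(-24 + 3\right) = \left(-2\right) \left(-21\right) = 42$)
$y{\left(z,x \right)} = - \frac{8}{7}$ ($y{\left(z,x \right)} = \frac{8}{-7} = 8 \left(- \frac{1}{7}\right) = - \frac{8}{7}$)
$F = -2434$ ($F = 42 - 2476 = -2434$)
$\left(1315 + 1908\right) \left(1177 + y{\left(-24,35 \right)}\right) - F = \left(1315 + 1908\right) \left(1177 - \frac{8}{7}\right) - -2434 = 3223 \cdot \frac{8231}{7} + 2434 = \frac{26528513}{7} + 2434 = \frac{26545551}{7}$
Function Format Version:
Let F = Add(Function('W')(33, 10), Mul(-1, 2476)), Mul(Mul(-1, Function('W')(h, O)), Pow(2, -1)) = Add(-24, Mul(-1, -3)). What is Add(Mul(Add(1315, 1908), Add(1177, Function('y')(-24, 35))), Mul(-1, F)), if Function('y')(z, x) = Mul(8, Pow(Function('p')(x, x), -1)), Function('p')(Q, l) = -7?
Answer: Rational(26545551, 7) ≈ 3.7922e+6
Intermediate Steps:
Function('W')(h, O) = 42 (Function('W')(h, O) = Mul(-2, Add(-24, Mul(-1, -3))) = Mul(-2, Add(-24, 3)) = Mul(-2, -21) = 42)
Function('y')(z, x) = Rational(-8, 7) (Function('y')(z, x) = Mul(8, Pow(-7, -1)) = Mul(8, Rational(-1, 7)) = Rational(-8, 7))
F = -2434 (F = Add(42, Mul(-1, 2476)) = Add(42, -2476) = -2434)
Add(Mul(Add(1315, 1908), Add(1177, Function('y')(-24, 35))), Mul(-1, F)) = Add(Mul(Add(1315, 1908), Add(1177, Rational(-8, 7))), Mul(-1, -2434)) = Add(Mul(3223, Rational(8231, 7)), 2434) = Add(Rational(26528513, 7), 2434) = Rational(26545551, 7)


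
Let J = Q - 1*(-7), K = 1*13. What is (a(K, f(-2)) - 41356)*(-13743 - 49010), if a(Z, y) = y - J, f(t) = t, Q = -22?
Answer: 2594397279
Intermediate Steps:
K = 13
J = -15 (J = -22 - 1*(-7) = -22 + 7 = -15)
a(Z, y) = 15 + y (a(Z, y) = y - 1*(-15) = y + 15 = 15 + y)
(a(K, f(-2)) - 41356)*(-13743 - 49010) = ((15 - 2) - 41356)*(-13743 - 49010) = (13 - 41356)*(-62753) = -41343*(-62753) = 2594397279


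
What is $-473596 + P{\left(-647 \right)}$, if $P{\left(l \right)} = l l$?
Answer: $-54987$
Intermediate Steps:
$P{\left(l \right)} = l^{2}$
$-473596 + P{\left(-647 \right)} = -473596 + \left(-647\right)^{2} = -473596 + 418609 = -54987$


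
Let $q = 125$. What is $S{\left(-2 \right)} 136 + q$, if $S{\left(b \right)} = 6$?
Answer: $941$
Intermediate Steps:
$S{\left(-2 \right)} 136 + q = 6 \cdot 136 + 125 = 816 + 125 = 941$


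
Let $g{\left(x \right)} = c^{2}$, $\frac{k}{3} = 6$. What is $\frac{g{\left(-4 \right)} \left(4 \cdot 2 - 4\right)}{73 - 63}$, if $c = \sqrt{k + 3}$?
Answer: $\frac{42}{5} \approx 8.4$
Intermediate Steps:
$k = 18$ ($k = 3 \cdot 6 = 18$)
$c = \sqrt{21}$ ($c = \sqrt{18 + 3} = \sqrt{21} \approx 4.5826$)
$g{\left(x \right)} = 21$ ($g{\left(x \right)} = \left(\sqrt{21}\right)^{2} = 21$)
$\frac{g{\left(-4 \right)} \left(4 \cdot 2 - 4\right)}{73 - 63} = \frac{21 \left(4 \cdot 2 - 4\right)}{73 - 63} = \frac{21 \left(8 - 4\right)}{10} = 21 \cdot 4 \cdot \frac{1}{10} = 84 \cdot \frac{1}{10} = \frac{42}{5}$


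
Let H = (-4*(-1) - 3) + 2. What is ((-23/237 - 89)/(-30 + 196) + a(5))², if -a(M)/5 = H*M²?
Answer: 54570472675489/386948241 ≈ 1.4103e+5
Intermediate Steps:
H = 3 (H = (4 - 3) + 2 = 1 + 2 = 3)
a(M) = -15*M²
((-23/237 - 89)/(-30 + 196) + a(5))² = ((-23/237 - 89)/(-30 + 196) - 15*5²)² = ((-23*1/237 - 89)/166 - 15*25)² = ((-23/237 - 89)*(1/166) - 375)² = (-21116/237*1/166 - 375)² = (-10558/19671 - 375)² = (-7387183/19671)² = 54570472675489/386948241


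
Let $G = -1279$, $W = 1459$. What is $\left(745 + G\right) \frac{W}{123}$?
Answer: $- \frac{259702}{41} \approx -6334.2$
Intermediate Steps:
$\left(745 + G\right) \frac{W}{123} = \left(745 - 1279\right) \frac{1459}{123} = - 534 \cdot 1459 \cdot \frac{1}{123} = \left(-534\right) \frac{1459}{123} = - \frac{259702}{41}$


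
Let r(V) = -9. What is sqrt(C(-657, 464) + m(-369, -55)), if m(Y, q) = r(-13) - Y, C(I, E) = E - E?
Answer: 6*sqrt(10) ≈ 18.974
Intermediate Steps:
C(I, E) = 0
m(Y, q) = -9 - Y
sqrt(C(-657, 464) + m(-369, -55)) = sqrt(0 + (-9 - 1*(-369))) = sqrt(0 + (-9 + 369)) = sqrt(0 + 360) = sqrt(360) = 6*sqrt(10)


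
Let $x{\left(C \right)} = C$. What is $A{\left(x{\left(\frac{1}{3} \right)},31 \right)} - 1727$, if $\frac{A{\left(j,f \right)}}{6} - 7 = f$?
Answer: $-1499$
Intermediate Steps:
$A{\left(j,f \right)} = 42 + 6 f$
$A{\left(x{\left(\frac{1}{3} \right)},31 \right)} - 1727 = \left(42 + 6 \cdot 31\right) - 1727 = \left(42 + 186\right) - 1727 = 228 - 1727 = -1499$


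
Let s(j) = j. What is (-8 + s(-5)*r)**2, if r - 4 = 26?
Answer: 24964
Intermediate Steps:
r = 30 (r = 4 + 26 = 30)
(-8 + s(-5)*r)**2 = (-8 - 5*30)**2 = (-8 - 150)**2 = (-158)**2 = 24964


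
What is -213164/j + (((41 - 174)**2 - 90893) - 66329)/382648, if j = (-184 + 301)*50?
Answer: -41191523161/1119245400 ≈ -36.803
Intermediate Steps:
j = 5850 (j = 117*50 = 5850)
-213164/j + (((41 - 174)**2 - 90893) - 66329)/382648 = -213164/5850 + (((41 - 174)**2 - 90893) - 66329)/382648 = -213164*1/5850 + (((-133)**2 - 90893) - 66329)*(1/382648) = -106582/2925 + ((17689 - 90893) - 66329)*(1/382648) = -106582/2925 + (-73204 - 66329)*(1/382648) = -106582/2925 - 139533*1/382648 = -106582/2925 - 139533/382648 = -41191523161/1119245400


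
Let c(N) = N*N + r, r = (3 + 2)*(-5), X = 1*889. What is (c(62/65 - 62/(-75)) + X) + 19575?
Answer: 19432838071/950625 ≈ 20442.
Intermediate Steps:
X = 889
r = -25 (r = 5*(-5) = -25)
c(N) = -25 + N**2 (c(N) = N*N - 25 = N**2 - 25 = -25 + N**2)
(c(62/65 - 62/(-75)) + X) + 19575 = ((-25 + (62/65 - 62/(-75))**2) + 889) + 19575 = ((-25 + (62*(1/65) - 62*(-1/75))**2) + 889) + 19575 = ((-25 + (62/65 + 62/75)**2) + 889) + 19575 = ((-25 + (1736/975)**2) + 889) + 19575 = ((-25 + 3013696/950625) + 889) + 19575 = (-20751929/950625 + 889) + 19575 = 824353696/950625 + 19575 = 19432838071/950625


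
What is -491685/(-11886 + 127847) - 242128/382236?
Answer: -54004278167/11081117199 ≈ -4.8735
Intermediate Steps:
-491685/(-11886 + 127847) - 242128/382236 = -491685/115961 - 242128*1/382236 = -491685*1/115961 - 60532/95559 = -491685/115961 - 60532/95559 = -54004278167/11081117199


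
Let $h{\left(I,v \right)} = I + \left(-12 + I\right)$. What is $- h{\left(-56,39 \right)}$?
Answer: $124$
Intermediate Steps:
$h{\left(I,v \right)} = -12 + 2 I$
$- h{\left(-56,39 \right)} = - (-12 + 2 \left(-56\right)) = - (-12 - 112) = \left(-1\right) \left(-124\right) = 124$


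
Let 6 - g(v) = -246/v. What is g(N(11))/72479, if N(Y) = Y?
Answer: 312/797269 ≈ 0.00039134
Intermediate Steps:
g(v) = 6 + 246/v (g(v) = 6 - (-246)/v = 6 + 246/v)
g(N(11))/72479 = (6 + 246/11)/72479 = (6 + 246*(1/11))*(1/72479) = (6 + 246/11)*(1/72479) = (312/11)*(1/72479) = 312/797269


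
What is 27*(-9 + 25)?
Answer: 432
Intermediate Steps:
27*(-9 + 25) = 27*16 = 432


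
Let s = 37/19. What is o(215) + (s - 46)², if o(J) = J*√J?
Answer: 700569/361 + 215*√215 ≈ 5093.2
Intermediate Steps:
s = 37/19 (s = 37*(1/19) = 37/19 ≈ 1.9474)
o(J) = J^(3/2)
o(215) + (s - 46)² = 215^(3/2) + (37/19 - 46)² = 215*√215 + (-837/19)² = 215*√215 + 700569/361 = 700569/361 + 215*√215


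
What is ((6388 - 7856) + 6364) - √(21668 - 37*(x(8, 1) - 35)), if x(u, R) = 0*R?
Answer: 4896 - √22963 ≈ 4744.5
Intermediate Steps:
x(u, R) = 0
((6388 - 7856) + 6364) - √(21668 - 37*(x(8, 1) - 35)) = ((6388 - 7856) + 6364) - √(21668 - 37*(0 - 35)) = (-1468 + 6364) - √(21668 - 37*(-35)) = 4896 - √(21668 + 1295) = 4896 - √22963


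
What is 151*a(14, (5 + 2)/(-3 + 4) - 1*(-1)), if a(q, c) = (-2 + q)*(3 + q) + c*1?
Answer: 32012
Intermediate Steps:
a(q, c) = c + (-2 + q)*(3 + q) (a(q, c) = (-2 + q)*(3 + q) + c = c + (-2 + q)*(3 + q))
151*a(14, (5 + 2)/(-3 + 4) - 1*(-1)) = 151*(-6 + ((5 + 2)/(-3 + 4) - 1*(-1)) + 14 + 14²) = 151*(-6 + (7/1 + 1) + 14 + 196) = 151*(-6 + (7*1 + 1) + 14 + 196) = 151*(-6 + (7 + 1) + 14 + 196) = 151*(-6 + 8 + 14 + 196) = 151*212 = 32012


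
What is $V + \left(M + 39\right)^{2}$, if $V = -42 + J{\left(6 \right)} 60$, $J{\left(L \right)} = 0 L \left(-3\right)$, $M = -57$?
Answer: $282$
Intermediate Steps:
$J{\left(L \right)} = 0$ ($J{\left(L \right)} = 0 \left(-3\right) = 0$)
$V = -42$ ($V = -42 + 0 \cdot 60 = -42 + 0 = -42$)
$V + \left(M + 39\right)^{2} = -42 + \left(-57 + 39\right)^{2} = -42 + \left(-18\right)^{2} = -42 + 324 = 282$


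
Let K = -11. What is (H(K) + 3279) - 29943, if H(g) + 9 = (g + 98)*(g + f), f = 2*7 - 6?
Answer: -26934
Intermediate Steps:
f = 8 (f = 14 - 6 = 8)
H(g) = -9 + (8 + g)*(98 + g) (H(g) = -9 + (g + 98)*(g + 8) = -9 + (98 + g)*(8 + g) = -9 + (8 + g)*(98 + g))
(H(K) + 3279) - 29943 = ((775 + (-11)**2 + 106*(-11)) + 3279) - 29943 = ((775 + 121 - 1166) + 3279) - 29943 = (-270 + 3279) - 29943 = 3009 - 29943 = -26934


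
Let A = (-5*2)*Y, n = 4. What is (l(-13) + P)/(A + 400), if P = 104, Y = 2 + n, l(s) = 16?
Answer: 6/17 ≈ 0.35294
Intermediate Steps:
Y = 6 (Y = 2 + 4 = 6)
A = -60 (A = -5*2*6 = -10*6 = -60)
(l(-13) + P)/(A + 400) = (16 + 104)/(-60 + 400) = 120/340 = 120*(1/340) = 6/17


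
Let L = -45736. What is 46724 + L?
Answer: 988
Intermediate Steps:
46724 + L = 46724 - 45736 = 988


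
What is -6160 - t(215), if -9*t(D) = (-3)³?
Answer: -6163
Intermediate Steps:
t(D) = 3 (t(D) = -⅑*(-3)³ = -⅑*(-27) = 3)
-6160 - t(215) = -6160 - 1*3 = -6160 - 3 = -6163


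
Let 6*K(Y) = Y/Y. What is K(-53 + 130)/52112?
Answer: 1/312672 ≈ 3.1982e-6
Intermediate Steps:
K(Y) = ⅙ (K(Y) = (Y/Y)/6 = (⅙)*1 = ⅙)
K(-53 + 130)/52112 = (⅙)/52112 = (⅙)*(1/52112) = 1/312672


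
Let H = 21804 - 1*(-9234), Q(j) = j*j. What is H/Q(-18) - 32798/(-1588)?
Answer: 1248227/10719 ≈ 116.45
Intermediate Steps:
Q(j) = j²
H = 31038 (H = 21804 + 9234 = 31038)
H/Q(-18) - 32798/(-1588) = 31038/((-18)²) - 32798/(-1588) = 31038/324 - 32798*(-1/1588) = 31038*(1/324) + 16399/794 = 5173/54 + 16399/794 = 1248227/10719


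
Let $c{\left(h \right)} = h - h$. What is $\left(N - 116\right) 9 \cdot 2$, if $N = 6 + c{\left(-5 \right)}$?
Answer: $-1980$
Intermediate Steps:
$c{\left(h \right)} = 0$
$N = 6$ ($N = 6 + 0 = 6$)
$\left(N - 116\right) 9 \cdot 2 = \left(6 - 116\right) 9 \cdot 2 = \left(-110\right) 18 = -1980$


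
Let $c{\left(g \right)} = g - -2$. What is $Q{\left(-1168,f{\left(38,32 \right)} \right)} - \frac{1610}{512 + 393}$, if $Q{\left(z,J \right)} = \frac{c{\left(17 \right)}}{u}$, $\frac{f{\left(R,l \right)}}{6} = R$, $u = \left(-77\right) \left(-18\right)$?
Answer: $- \frac{442853}{250866} \approx -1.7653$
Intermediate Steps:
$u = 1386$
$f{\left(R,l \right)} = 6 R$
$c{\left(g \right)} = 2 + g$ ($c{\left(g \right)} = g + 2 = 2 + g$)
$Q{\left(z,J \right)} = \frac{19}{1386}$ ($Q{\left(z,J \right)} = \frac{2 + 17}{1386} = 19 \cdot \frac{1}{1386} = \frac{19}{1386}$)
$Q{\left(-1168,f{\left(38,32 \right)} \right)} - \frac{1610}{512 + 393} = \frac{19}{1386} - \frac{1610}{512 + 393} = \frac{19}{1386} - \frac{1610}{905} = \frac{19}{1386} - 1610 \cdot \frac{1}{905} = \frac{19}{1386} - \frac{322}{181} = - \frac{442853}{250866}$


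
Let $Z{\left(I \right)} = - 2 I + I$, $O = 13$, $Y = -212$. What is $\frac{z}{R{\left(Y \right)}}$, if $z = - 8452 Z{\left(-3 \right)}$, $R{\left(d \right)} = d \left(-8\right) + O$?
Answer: $- \frac{25356}{1709} \approx -14.837$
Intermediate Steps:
$R{\left(d \right)} = 13 - 8 d$ ($R{\left(d \right)} = d \left(-8\right) + 13 = - 8 d + 13 = 13 - 8 d$)
$Z{\left(I \right)} = - I$
$z = -25356$ ($z = - 8452 \left(\left(-1\right) \left(-3\right)\right) = \left(-8452\right) 3 = -25356$)
$\frac{z}{R{\left(Y \right)}} = - \frac{25356}{13 - -1696} = - \frac{25356}{13 + 1696} = - \frac{25356}{1709}$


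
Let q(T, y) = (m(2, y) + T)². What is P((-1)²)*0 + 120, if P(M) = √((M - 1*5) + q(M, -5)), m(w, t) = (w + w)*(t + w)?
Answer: 120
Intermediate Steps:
m(w, t) = 2*w*(t + w) (m(w, t) = (2*w)*(t + w) = 2*w*(t + w))
q(T, y) = (8 + T + 4*y)² (q(T, y) = (2*2*(y + 2) + T)² = (2*2*(2 + y) + T)² = ((8 + 4*y) + T)² = (8 + T + 4*y)²)
P(M) = √(-5 + M + (-12 + M)²) (P(M) = √((M - 1*5) + (8 + M + 4*(-5))²) = √((M - 5) + (8 + M - 20)²) = √((-5 + M) + (-12 + M)²) = √(-5 + M + (-12 + M)²))
P((-1)²)*0 + 120 = √(-5 + (-1)² + (-12 + (-1)²)²)*0 + 120 = √(-5 + 1 + (-12 + 1)²)*0 + 120 = √(-5 + 1 + (-11)²)*0 + 120 = √(-5 + 1 + 121)*0 + 120 = √117*0 + 120 = (3*√13)*0 + 120 = 0 + 120 = 120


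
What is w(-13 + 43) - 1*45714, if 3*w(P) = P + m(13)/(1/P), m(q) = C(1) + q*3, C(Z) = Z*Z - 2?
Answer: -45324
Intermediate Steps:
C(Z) = -2 + Z² (C(Z) = Z² - 2 = -2 + Z²)
m(q) = -1 + 3*q (m(q) = (-2 + 1²) + q*3 = (-2 + 1) + 3*q = -1 + 3*q)
w(P) = 13*P (w(P) = (P + (-1 + 3*13)/(1/P))/3 = (P + (-1 + 39)*P)/3 = (P + 38*P)/3 = (39*P)/3 = 13*P)
w(-13 + 43) - 1*45714 = 13*(-13 + 43) - 1*45714 = 13*30 - 45714 = 390 - 45714 = -45324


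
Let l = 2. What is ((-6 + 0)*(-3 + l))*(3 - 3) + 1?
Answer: 1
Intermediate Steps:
((-6 + 0)*(-3 + l))*(3 - 3) + 1 = ((-6 + 0)*(-3 + 2))*(3 - 3) + 1 = -6*(-1)*0 + 1 = 6*0 + 1 = 0 + 1 = 1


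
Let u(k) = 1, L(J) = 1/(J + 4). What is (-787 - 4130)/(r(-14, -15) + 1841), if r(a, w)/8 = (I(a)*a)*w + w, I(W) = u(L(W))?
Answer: -4917/3401 ≈ -1.4458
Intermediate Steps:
L(J) = 1/(4 + J)
I(W) = 1
r(a, w) = 8*w + 8*a*w (r(a, w) = 8*((1*a)*w + w) = 8*(a*w + w) = 8*(w + a*w) = 8*w + 8*a*w)
(-787 - 4130)/(r(-14, -15) + 1841) = (-787 - 4130)/(8*(-15)*(1 - 14) + 1841) = -4917/(8*(-15)*(-13) + 1841) = -4917/(1560 + 1841) = -4917/3401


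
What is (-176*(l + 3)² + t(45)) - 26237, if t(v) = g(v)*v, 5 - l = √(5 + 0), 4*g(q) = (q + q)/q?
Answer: -76717/2 + 2816*√5 ≈ -32062.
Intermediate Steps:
g(q) = ½ (g(q) = ((q + q)/q)/4 = ((2*q)/q)/4 = (¼)*2 = ½)
l = 5 - √5 (l = 5 - √(5 + 0) = 5 - √5 ≈ 2.7639)
t(v) = v/2
(-176*(l + 3)² + t(45)) - 26237 = (-176*((5 - √5) + 3)² + (½)*45) - 26237 = (-176*(8 - √5)² + 45/2) - 26237 = (45/2 - 176*(8 - √5)²) - 26237 = -52429/2 - 176*(8 - √5)²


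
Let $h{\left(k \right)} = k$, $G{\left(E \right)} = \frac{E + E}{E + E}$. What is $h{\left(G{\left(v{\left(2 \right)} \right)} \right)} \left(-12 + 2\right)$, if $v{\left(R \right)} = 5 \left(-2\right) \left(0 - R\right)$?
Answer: $-10$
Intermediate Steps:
$v{\left(R \right)} = 10 R$ ($v{\left(R \right)} = - 10 \left(- R\right) = 10 R$)
$G{\left(E \right)} = 1$ ($G{\left(E \right)} = \frac{2 E}{2 E} = 2 E \frac{1}{2 E} = 1$)
$h{\left(G{\left(v{\left(2 \right)} \right)} \right)} \left(-12 + 2\right) = 1 \left(-12 + 2\right) = 1 \left(-10\right) = -10$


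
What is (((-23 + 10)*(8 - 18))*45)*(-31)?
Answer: -181350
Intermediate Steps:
(((-23 + 10)*(8 - 18))*45)*(-31) = (-13*(-10)*45)*(-31) = (130*45)*(-31) = 5850*(-31) = -181350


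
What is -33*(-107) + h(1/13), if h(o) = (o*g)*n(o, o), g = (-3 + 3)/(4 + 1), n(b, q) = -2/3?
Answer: 3531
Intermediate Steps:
n(b, q) = -2/3 (n(b, q) = -2*1/3 = -2/3)
g = 0 (g = 0/5 = 0*(1/5) = 0)
h(o) = 0 (h(o) = (o*0)*(-2/3) = 0*(-2/3) = 0)
-33*(-107) + h(1/13) = -33*(-107) + 0 = 3531 + 0 = 3531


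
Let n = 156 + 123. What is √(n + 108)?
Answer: 3*√43 ≈ 19.672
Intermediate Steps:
n = 279
√(n + 108) = √(279 + 108) = √387 = 3*√43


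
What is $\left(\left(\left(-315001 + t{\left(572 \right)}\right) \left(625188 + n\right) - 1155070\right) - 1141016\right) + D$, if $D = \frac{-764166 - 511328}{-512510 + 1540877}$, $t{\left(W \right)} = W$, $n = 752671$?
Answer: $- \frac{445530874551351593}{1028367} \approx -4.3324 \cdot 10^{11}$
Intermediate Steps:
$D = - \frac{1275494}{1028367} \approx -1.2403$
$\left(\left(\left(-315001 + t{\left(572 \right)}\right) \left(625188 + n\right) - 1155070\right) - 1141016\right) + D = \left(\left(\left(-315001 + 572\right) \left(625188 + 752671\right) - 1155070\right) - 1141016\right) - \frac{1275494}{1028367} = \left(\left(\left(-314429\right) 1377859 - 1155070\right) - 1141016\right) - \frac{1275494}{1028367} = \left(\left(-433238827511 - 1155070\right) - 1141016\right) - \frac{1275494}{1028367} = \left(-433239982581 - 1141016\right) - \frac{1275494}{1028367} = -433241123597 - \frac{1275494}{1028367} = - \frac{445530874551351593}{1028367}$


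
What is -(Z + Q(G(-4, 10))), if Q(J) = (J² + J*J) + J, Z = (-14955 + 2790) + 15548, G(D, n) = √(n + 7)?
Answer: -3417 - √17 ≈ -3421.1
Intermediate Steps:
G(D, n) = √(7 + n)
Z = 3383 (Z = -12165 + 15548 = 3383)
Q(J) = J + 2*J² (Q(J) = (J² + J²) + J = 2*J² + J = J + 2*J²)
-(Z + Q(G(-4, 10))) = -(3383 + √(7 + 10)*(1 + 2*√(7 + 10))) = -(3383 + √17*(1 + 2*√17)) = -3383 - √17*(1 + 2*√17)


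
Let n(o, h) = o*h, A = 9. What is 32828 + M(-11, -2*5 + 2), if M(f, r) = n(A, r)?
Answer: 32756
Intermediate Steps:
n(o, h) = h*o
M(f, r) = 9*r (M(f, r) = r*9 = 9*r)
32828 + M(-11, -2*5 + 2) = 32828 + 9*(-2*5 + 2) = 32828 + 9*(-10 + 2) = 32828 + 9*(-8) = 32828 - 72 = 32756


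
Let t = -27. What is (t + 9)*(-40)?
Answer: 720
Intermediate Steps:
(t + 9)*(-40) = (-27 + 9)*(-40) = -18*(-40) = 720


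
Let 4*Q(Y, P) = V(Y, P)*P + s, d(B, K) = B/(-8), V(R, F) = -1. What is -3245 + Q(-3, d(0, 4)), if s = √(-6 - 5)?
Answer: -3245 + I*√11/4 ≈ -3245.0 + 0.82916*I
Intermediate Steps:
s = I*√11 (s = √(-11) = I*√11 ≈ 3.3166*I)
d(B, K) = -B/8 (d(B, K) = B*(-⅛) = -B/8)
Q(Y, P) = -P/4 + I*√11/4 (Q(Y, P) = (-P + I*√11)/4 = -P/4 + I*√11/4)
-3245 + Q(-3, d(0, 4)) = -3245 + (-(-1)*0/32 + I*√11/4) = -3245 + (-¼*0 + I*√11/4) = -3245 + (0 + I*√11/4) = -3245 + I*√11/4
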